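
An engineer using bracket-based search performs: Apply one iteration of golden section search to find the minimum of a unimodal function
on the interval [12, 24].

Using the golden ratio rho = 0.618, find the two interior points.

Golden section search on [12, 24].
Golden ratio rho = 0.618 (approx).
Interior points:
  x_1 = 12 + (1-0.618)*12 = 16.5840
  x_2 = 12 + 0.618*12 = 19.4160
Compare f(x_1) and f(x_2) to determine which subinterval to keep.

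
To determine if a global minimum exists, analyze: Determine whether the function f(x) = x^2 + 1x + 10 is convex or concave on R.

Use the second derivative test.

f(x) = x^2 + 1x + 10
f'(x) = 2x + 1
f''(x) = 2
Since f''(x) = 2 > 0 for all x, f is convex on R.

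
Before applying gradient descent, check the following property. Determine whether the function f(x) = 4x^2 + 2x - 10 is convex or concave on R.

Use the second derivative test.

f(x) = 4x^2 + 2x - 10
f'(x) = 8x + 2
f''(x) = 8
Since f''(x) = 8 > 0 for all x, f is convex on R.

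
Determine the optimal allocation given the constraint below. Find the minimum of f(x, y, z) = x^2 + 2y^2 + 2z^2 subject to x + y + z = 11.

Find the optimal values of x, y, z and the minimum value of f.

Using Lagrange multipliers on f = x^2 + 2y^2 + 2z^2 with constraint x + y + z = 11:
Conditions: 2*1*x = lambda, 2*2*y = lambda, 2*2*z = lambda
So x = lambda/2, y = lambda/4, z = lambda/4
Substituting into constraint: lambda * (1) = 11
lambda = 11
x = 11/2, y = 11/4, z = 11/4
Minimum value = 121/2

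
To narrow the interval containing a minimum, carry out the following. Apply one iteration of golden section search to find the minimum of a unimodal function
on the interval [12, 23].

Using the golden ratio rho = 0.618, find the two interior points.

Golden section search on [12, 23].
Golden ratio rho = 0.618 (approx).
Interior points:
  x_1 = 12 + (1-0.618)*11 = 16.2020
  x_2 = 12 + 0.618*11 = 18.7980
Compare f(x_1) and f(x_2) to determine which subinterval to keep.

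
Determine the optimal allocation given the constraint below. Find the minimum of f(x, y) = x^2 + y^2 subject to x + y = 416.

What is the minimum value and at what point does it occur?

Substitute y = 416 - x into f(x,y) = x^2 + y^2:
g(x) = x^2 + (416 - x)^2 = 2x^2 - 832x + 173056
g'(x) = 4x - 832 = 0  =>  x = 208
y = 416 - 208 = 208
Minimum value = 208^2 + 208^2 = 86528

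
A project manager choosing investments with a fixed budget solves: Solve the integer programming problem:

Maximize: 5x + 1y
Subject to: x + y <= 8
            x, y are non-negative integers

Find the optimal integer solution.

Objective: 5x + 1y, constraint: x + y <= 8
Coefficient of x is 5 >= coefficient of y is 1, so allocate the entire budget to x.
Optimal: x = 8, y = 0, value = 40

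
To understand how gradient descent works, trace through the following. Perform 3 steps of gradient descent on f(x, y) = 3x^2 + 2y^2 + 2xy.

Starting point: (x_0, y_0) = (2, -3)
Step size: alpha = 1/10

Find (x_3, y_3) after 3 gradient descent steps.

f(x,y) = 3x^2 + 2y^2 + 2xy
grad_x = 6x + 2y, grad_y = 4y + 2x
Step 1: grad = (6, -8), (7/5, -11/5)
Step 2: grad = (4, -6), (1, -8/5)
Step 3: grad = (14/5, -22/5), (18/25, -29/25)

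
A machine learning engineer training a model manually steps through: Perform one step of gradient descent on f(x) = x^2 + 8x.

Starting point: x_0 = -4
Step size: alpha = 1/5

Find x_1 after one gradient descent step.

f(x) = x^2 + 8x
f'(x) = 2x + 8
f'(-4) = 2*-4 + (8) = 0
x_1 = x_0 - alpha * f'(x_0) = -4 - 1/5 * 0 = -4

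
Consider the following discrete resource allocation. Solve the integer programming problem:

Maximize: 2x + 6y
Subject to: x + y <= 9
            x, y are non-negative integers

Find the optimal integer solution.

Objective: 2x + 6y, constraint: x + y <= 9
Coefficient of y is 6 > coefficient of x is 2, so allocate the entire budget to y.
Optimal: x = 0, y = 9, value = 54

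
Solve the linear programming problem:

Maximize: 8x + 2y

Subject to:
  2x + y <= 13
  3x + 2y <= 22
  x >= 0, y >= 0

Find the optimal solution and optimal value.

Feasible vertices: (0, 0), (0, 11), (4, 5), (13/2, 0)
Objective 8x + 2y at each:
  (0, 0): 0
  (0, 11): 22
  (4, 5): 42
  (13/2, 0): 52
Maximum is 52 at (13/2, 0).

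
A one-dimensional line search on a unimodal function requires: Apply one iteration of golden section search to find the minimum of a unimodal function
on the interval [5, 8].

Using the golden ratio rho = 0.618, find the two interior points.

Golden section search on [5, 8].
Golden ratio rho = 0.618 (approx).
Interior points:
  x_1 = 5 + (1-0.618)*3 = 6.1460
  x_2 = 5 + 0.618*3 = 6.8540
Compare f(x_1) and f(x_2) to determine which subinterval to keep.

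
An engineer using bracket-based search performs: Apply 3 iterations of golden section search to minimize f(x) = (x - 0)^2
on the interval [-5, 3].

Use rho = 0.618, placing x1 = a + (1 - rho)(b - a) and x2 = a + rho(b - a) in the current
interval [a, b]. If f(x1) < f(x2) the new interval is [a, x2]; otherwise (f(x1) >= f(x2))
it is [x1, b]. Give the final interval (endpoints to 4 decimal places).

Golden section search for min of f(x) = (x - 0)^2 on [-5, 3].
Each step: x1 = a + (1 - rho)(b - a), x2 = a + rho(b - a); if f(x1) < f(x2) keep [a, x2], otherwise keep [x1, b].
Step 1: [-5.0000, 3.0000], x1=-1.9440 (f=3.7791), x2=-0.0560 (f=0.0031); f(x1) > f(x2) => keep [-1.9440, 3.0000]
Step 2: [-1.9440, 3.0000], x1=-0.0554 (f=0.0031), x2=1.1114 (f=1.2352); f(x1) < f(x2) => keep [-1.9440, 1.1114]
Step 3: [-1.9440, 1.1114], x1=-0.7768 (f=0.6035), x2=-0.0558 (f=0.0031); f(x1) > f(x2) => keep [-0.7768, 1.1114]
Final interval: [-0.7768, 1.1114]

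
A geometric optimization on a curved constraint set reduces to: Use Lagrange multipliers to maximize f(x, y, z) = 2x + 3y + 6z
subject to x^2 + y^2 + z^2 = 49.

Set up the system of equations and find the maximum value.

Lagrange conditions: 2 = 2*lambda*x, 3 = 2*lambda*y, 6 = 2*lambda*z
So x:2 = y:3 = z:6, i.e. x = 2t, y = 3t, z = 6t
Constraint: t^2*(2^2 + 3^2 + 6^2) = 49
  t^2 * 49 = 49  =>  t = sqrt(1)
Maximum = 2*2t + 3*3t + 6*6t = 49*sqrt(1) = 49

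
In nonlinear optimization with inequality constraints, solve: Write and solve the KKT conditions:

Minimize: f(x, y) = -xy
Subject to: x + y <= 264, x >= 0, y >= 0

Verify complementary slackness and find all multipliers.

Problem: min -xy s.t. x + y <= 264 (multiplier lambda), x >= 0 (mu_x), y >= 0 (mu_y)
KKT stationarity: -y + lambda - mu_x = 0, -x + lambda - mu_y = 0, with lambda, mu_x, mu_y >= 0
Complementary slackness: lambda*(x + y - 264) = 0, mu_x*x = 0, mu_y*y = 0
If lambda = 0: y = -mu_x <= 0 and x = -mu_y <= 0 force x = y = 0 with f = 0; but x = y = 132 is feasible with f = -17424 < 0, so this is not the minimum. Hence lambda > 0 and x + y = 264.
Try x > 0, y > 0 (so mu_x = mu_y = 0): y = lambda, x = lambda => x = y = lambda
x + y = 264 => 2*lambda = 264 => lambda = 132
x* = y* = 132 > 0, consistent with mu_x = mu_y = 0.
(Any feasible point with x = 0 or y = 0 has f = 0 > -17424, so the minimum is not on those boundaries.)
min(-xy) = -17424 (i.e. max xy = 17424)
Multipliers: lambda = 132, mu_x = 0, mu_y = 0
Complementary slackness: lambda*(x + y - 264) = 132*(132 + 132 - 264) = 0, mu_x*x = 0*132 = 0, mu_y*y = 0*132 = 0. Satisfied.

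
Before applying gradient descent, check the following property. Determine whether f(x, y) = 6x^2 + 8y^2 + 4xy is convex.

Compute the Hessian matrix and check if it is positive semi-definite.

f(x,y) = 6x^2 + 8y^2 + 4xy
Hessian H = [[12, 4], [4, 16]]
trace(H) = 28, det(H) = 176
Eigenvalues: (28 +/- sqrt(80)) / 2 = 18.47, 9.528
Since both eigenvalues > 0, f is convex.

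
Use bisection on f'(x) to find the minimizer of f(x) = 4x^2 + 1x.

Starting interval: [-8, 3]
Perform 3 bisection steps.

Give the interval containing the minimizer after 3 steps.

Finding critical point of f(x) = 4x^2 + 1x using bisection on f'(x) = 8x + 1.
f'(x) = 0 when x = -1/8.
Starting interval: [-8, 3]
Step 1: mid = -5/2, f'(mid) = -19, new interval = [-5/2, 3]
Step 2: mid = 1/4, f'(mid) = 3, new interval = [-5/2, 1/4]
Step 3: mid = -9/8, f'(mid) = -8, new interval = [-9/8, 1/4]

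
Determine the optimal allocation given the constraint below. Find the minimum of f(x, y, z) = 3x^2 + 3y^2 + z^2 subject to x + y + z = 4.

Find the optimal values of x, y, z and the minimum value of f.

Using Lagrange multipliers on f = 3x^2 + 3y^2 + z^2 with constraint x + y + z = 4:
Conditions: 2*3*x = lambda, 2*3*y = lambda, 2*1*z = lambda
So x = lambda/6, y = lambda/6, z = lambda/2
Substituting into constraint: lambda * (5/6) = 4
lambda = 24/5
x = 4/5, y = 4/5, z = 12/5
Minimum value = 48/5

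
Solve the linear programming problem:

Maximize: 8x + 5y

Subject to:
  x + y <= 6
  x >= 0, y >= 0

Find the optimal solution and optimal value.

The feasible region has vertices at [(0, 0), (6, 0), (0, 6)].
Checking objective 8x + 5y at each vertex:
  (0, 0): 8*0 + 5*0 = 0
  (6, 0): 8*6 + 5*0 = 48
  (0, 6): 8*0 + 5*6 = 30
Maximum is 48 at (6, 0).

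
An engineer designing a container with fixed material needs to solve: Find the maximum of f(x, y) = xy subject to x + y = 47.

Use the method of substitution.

Substitute y = 47 - x into f(x,y) = xy:
g(x) = x(47 - x) = 47x - x^2
g'(x) = 47 - 2x = 0  =>  x = 47/2
y = 47 - 47/2 = 47/2
Maximum value = (47/2) * (47/2) = 2209/4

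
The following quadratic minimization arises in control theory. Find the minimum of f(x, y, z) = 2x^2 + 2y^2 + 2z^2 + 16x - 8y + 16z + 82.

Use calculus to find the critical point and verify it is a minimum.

f(x,y,z) = 2x^2 + 2y^2 + 2z^2 + 16x - 8y + 16z + 82
df/dx = 4x + (16) = 0 => x = -4
df/dy = 4y + (-8) = 0 => y = 2
df/dz = 4z + (16) = 0 => z = -4
f(-4,2,-4) = 2*(-4)^2 + 2*(2)^2 + 2*(-4)^2 + 16*(-4) + -8*(2) + 16*(-4) + 82 = 10
Hessian is diagonal with entries 4, 4, 4 > 0, confirmed minimum.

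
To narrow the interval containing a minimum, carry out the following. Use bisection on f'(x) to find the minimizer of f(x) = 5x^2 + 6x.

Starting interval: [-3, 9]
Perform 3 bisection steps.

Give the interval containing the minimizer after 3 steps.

Finding critical point of f(x) = 5x^2 + 6x using bisection on f'(x) = 10x + 6.
f'(x) = 0 when x = -3/5.
Starting interval: [-3, 9]
Step 1: mid = 3, f'(mid) = 36, new interval = [-3, 3]
Step 2: mid = 0, f'(mid) = 6, new interval = [-3, 0]
Step 3: mid = -3/2, f'(mid) = -9, new interval = [-3/2, 0]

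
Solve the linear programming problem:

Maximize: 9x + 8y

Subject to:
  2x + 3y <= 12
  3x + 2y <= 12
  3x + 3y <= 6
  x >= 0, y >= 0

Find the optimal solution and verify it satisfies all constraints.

Feasible vertices: (0, 0), (0, 2), (2, 0)
Objective 9x + 8y at each vertex:
  (0, 0): 0
  (0, 2): 16
  (2, 0): 18
Maximum is 18 at (2, 0).
Verify constraints at (x, y) = (2, 0):
  2*2 + 3*0 = 4 <= 12
  3*2 + 2*0 = 6 <= 12
  3*2 + 3*0 = 6 <= 6 (active)
  x = 2 >= 0, y = 0 >= 0. All constraints satisfied.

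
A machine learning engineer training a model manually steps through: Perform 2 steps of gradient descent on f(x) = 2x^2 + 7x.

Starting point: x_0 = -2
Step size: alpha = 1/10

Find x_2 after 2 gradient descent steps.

f(x) = 2x^2 + 7x, f'(x) = 4x + (7)
Step 1: f'(-2) = -1, x_1 = -2 - 1/10 * -1 = -19/10
Step 2: f'(-19/10) = -3/5, x_2 = -19/10 - 1/10 * -3/5 = -46/25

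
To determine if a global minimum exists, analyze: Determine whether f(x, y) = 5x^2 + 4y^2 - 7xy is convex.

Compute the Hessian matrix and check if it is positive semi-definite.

f(x,y) = 5x^2 + 4y^2 - 7xy
Hessian H = [[10, -7], [-7, 8]]
trace(H) = 18, det(H) = 31
Eigenvalues: (18 +/- sqrt(200)) / 2 = 16.07, 1.929
Since both eigenvalues > 0, f is convex.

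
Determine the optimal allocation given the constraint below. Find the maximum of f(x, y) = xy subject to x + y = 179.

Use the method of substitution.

Substitute y = 179 - x into f(x,y) = xy:
g(x) = x(179 - x) = 179x - x^2
g'(x) = 179 - 2x = 0  =>  x = 179/2
y = 179 - 179/2 = 179/2
Maximum value = (179/2) * (179/2) = 32041/4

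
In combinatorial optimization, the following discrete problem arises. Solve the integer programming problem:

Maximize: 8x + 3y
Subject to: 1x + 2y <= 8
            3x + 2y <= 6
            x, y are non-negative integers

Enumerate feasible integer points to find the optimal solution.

Constraint 1: 1x + 2y <= 8
Constraint 2: 3x + 2y <= 6
Feasible x range (need y >= 0): 0 <= x <= min(8/1, 6/3) => x in {0, ..., 2}.
Enumerate feasible integer points row by row (the coefficient of y is 3 > 0, so for each x the largest feasible y gives the best value):
  x = 0: y <= min((8 - 1*0)/2, (6 - 3*0)/2) => y in {0, ..., 3}; best 8*0 + 3*3 = 9
  x = 1: y <= min((8 - 1*1)/2, (6 - 3*1)/2) => y in {0, ..., 1}; best 8*1 + 3*1 = 11
  x = 2: y <= min((8 - 1*2)/2, (6 - 3*2)/2) => y in {0}; best 8*2 + 3*0 = 16
The maximum 8x + 3y = 16 is achieved at x = 2, y = 0.
Check: 1*2 + 2*0 = 2 <= 8 and 3*2 + 2*0 = 6 <= 6.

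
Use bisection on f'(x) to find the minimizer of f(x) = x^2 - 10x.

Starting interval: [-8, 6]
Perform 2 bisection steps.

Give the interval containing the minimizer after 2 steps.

Finding critical point of f(x) = x^2 - 10x using bisection on f'(x) = 2x + -10.
f'(x) = 0 when x = 5.
Starting interval: [-8, 6]
Step 1: mid = -1, f'(mid) = -12, new interval = [-1, 6]
Step 2: mid = 5/2, f'(mid) = -5, new interval = [5/2, 6]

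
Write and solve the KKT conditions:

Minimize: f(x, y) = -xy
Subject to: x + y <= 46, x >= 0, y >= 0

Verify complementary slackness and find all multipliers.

Problem: min -xy s.t. x + y <= 46 (multiplier lambda), x >= 0 (mu_x), y >= 0 (mu_y)
KKT stationarity: -y + lambda - mu_x = 0, -x + lambda - mu_y = 0, with lambda, mu_x, mu_y >= 0
Complementary slackness: lambda*(x + y - 46) = 0, mu_x*x = 0, mu_y*y = 0
If lambda = 0: y = -mu_x <= 0 and x = -mu_y <= 0 force x = y = 0 with f = 0; but x = y = 23 is feasible with f = -529 < 0, so this is not the minimum. Hence lambda > 0 and x + y = 46.
Try x > 0, y > 0 (so mu_x = mu_y = 0): y = lambda, x = lambda => x = y = lambda
x + y = 46 => 2*lambda = 46 => lambda = 23
x* = y* = 23 > 0, consistent with mu_x = mu_y = 0.
(Any feasible point with x = 0 or y = 0 has f = 0 > -529, so the minimum is not on those boundaries.)
min(-xy) = -529 (i.e. max xy = 529)
Multipliers: lambda = 23, mu_x = 0, mu_y = 0
Complementary slackness: lambda*(x + y - 46) = 23*(23 + 23 - 46) = 0, mu_x*x = 0*23 = 0, mu_y*y = 0*23 = 0. Satisfied.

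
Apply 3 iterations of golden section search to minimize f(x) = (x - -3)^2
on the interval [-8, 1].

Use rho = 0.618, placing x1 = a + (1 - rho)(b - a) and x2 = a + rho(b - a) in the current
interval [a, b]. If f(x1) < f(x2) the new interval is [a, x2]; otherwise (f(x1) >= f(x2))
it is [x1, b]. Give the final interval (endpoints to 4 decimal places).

Golden section search for min of f(x) = (x - -3)^2 on [-8, 1].
Each step: x1 = a + (1 - rho)(b - a), x2 = a + rho(b - a); if f(x1) < f(x2) keep [a, x2], otherwise keep [x1, b].
Step 1: [-8.0000, 1.0000], x1=-4.5620 (f=2.4398), x2=-2.4380 (f=0.3158); f(x1) > f(x2) => keep [-4.5620, 1.0000]
Step 2: [-4.5620, 1.0000], x1=-2.4373 (f=0.3166), x2=-1.1247 (f=3.5168); f(x1) < f(x2) => keep [-4.5620, -1.1247]
Step 3: [-4.5620, -1.1247], x1=-3.2489 (f=0.0620), x2=-2.4377 (f=0.3161); f(x1) < f(x2) => keep [-4.5620, -2.4377]
Final interval: [-4.5620, -2.4377]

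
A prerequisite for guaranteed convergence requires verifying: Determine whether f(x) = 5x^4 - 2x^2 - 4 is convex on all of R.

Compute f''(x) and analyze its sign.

f(x) = 5x^4 - 2x^2 - 4
f'(x) = 20x^3 + -4x
f''(x) = 60x^2 + -4
f''(0) = -4 < 0, so not convex near x = 0
Therefore, f is not globally convex on R.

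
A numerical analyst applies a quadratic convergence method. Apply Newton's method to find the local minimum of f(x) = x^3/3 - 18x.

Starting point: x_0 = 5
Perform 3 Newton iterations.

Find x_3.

f(x) = x^3/3 - 18x
f'(x) = x^2 - 18, f''(x) = 2x
Newton update: x_{n+1} = x_n - (x_n^2 - 18)/(2*x_n)
Step 1: x_0 = 5, f'=7, f''=10, x_1 = 43/10
Step 2: x_1 = 43/10, f'=49/100, f''=43/5, x_2 = 3649/860
Step 3: x_2 = 3649/860, f'=2401/739600, f''=3649/430, x_3 = 26628001/6276280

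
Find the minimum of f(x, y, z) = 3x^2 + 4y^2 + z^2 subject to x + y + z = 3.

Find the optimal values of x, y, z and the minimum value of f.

Using Lagrange multipliers on f = 3x^2 + 4y^2 + z^2 with constraint x + y + z = 3:
Conditions: 2*3*x = lambda, 2*4*y = lambda, 2*1*z = lambda
So x = lambda/6, y = lambda/8, z = lambda/2
Substituting into constraint: lambda * (19/24) = 3
lambda = 72/19
x = 12/19, y = 9/19, z = 36/19
Minimum value = 108/19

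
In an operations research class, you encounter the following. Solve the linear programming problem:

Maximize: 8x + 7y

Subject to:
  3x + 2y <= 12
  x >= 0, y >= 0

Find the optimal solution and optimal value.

The feasible region has vertices at [(0, 0), (4, 0), (0, 6)].
Checking objective 8x + 7y at each vertex:
  (0, 0): 8*0 + 7*0 = 0
  (4, 0): 8*4 + 7*0 = 32
  (0, 6): 8*0 + 7*6 = 42
Maximum is 42 at (0, 6).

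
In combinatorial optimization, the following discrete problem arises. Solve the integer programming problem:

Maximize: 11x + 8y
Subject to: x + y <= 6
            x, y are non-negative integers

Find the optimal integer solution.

Objective: 11x + 8y, constraint: x + y <= 6
Coefficient of x is 11 >= coefficient of y is 8, so allocate the entire budget to x.
Optimal: x = 6, y = 0, value = 66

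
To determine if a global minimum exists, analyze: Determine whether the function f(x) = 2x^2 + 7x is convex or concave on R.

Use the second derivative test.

f(x) = 2x^2 + 7x
f'(x) = 4x + 7
f''(x) = 4
Since f''(x) = 4 > 0 for all x, f is convex on R.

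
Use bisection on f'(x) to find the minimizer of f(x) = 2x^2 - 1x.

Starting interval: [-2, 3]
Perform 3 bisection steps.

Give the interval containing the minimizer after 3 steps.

Finding critical point of f(x) = 2x^2 - 1x using bisection on f'(x) = 4x + -1.
f'(x) = 0 when x = 1/4.
Starting interval: [-2, 3]
Step 1: mid = 1/2, f'(mid) = 1, new interval = [-2, 1/2]
Step 2: mid = -3/4, f'(mid) = -4, new interval = [-3/4, 1/2]
Step 3: mid = -1/8, f'(mid) = -3/2, new interval = [-1/8, 1/2]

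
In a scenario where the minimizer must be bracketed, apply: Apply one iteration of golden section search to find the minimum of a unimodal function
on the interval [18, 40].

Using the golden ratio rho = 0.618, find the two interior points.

Golden section search on [18, 40].
Golden ratio rho = 0.618 (approx).
Interior points:
  x_1 = 18 + (1-0.618)*22 = 26.4040
  x_2 = 18 + 0.618*22 = 31.5960
Compare f(x_1) and f(x_2) to determine which subinterval to keep.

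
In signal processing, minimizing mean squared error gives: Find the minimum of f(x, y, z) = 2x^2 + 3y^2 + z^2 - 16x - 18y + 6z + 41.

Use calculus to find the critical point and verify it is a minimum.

f(x,y,z) = 2x^2 + 3y^2 + z^2 - 16x - 18y + 6z + 41
df/dx = 4x + (-16) = 0 => x = 4
df/dy = 6y + (-18) = 0 => y = 3
df/dz = 2z + (6) = 0 => z = -3
f(4,3,-3) = 2*(4)^2 + 3*(3)^2 + 1*(-3)^2 + -16*(4) + -18*(3) + 6*(-3) + 41 = -27
Hessian is diagonal with entries 4, 6, 2 > 0, confirmed minimum.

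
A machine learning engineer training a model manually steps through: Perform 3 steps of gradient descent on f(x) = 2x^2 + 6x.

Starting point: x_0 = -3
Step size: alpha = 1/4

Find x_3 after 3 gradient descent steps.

f(x) = 2x^2 + 6x, f'(x) = 4x + (6)
Step 1: f'(-3) = -6, x_1 = -3 - 1/4 * -6 = -3/2
Step 2: f'(-3/2) = 0, x_2 = -3/2 - 1/4 * 0 = -3/2
Step 3: f'(-3/2) = 0, x_3 = -3/2 - 1/4 * 0 = -3/2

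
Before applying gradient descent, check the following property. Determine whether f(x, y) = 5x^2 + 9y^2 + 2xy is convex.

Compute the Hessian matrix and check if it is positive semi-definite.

f(x,y) = 5x^2 + 9y^2 + 2xy
Hessian H = [[10, 2], [2, 18]]
trace(H) = 28, det(H) = 176
Eigenvalues: (28 +/- sqrt(80)) / 2 = 18.47, 9.528
Since both eigenvalues > 0, f is convex.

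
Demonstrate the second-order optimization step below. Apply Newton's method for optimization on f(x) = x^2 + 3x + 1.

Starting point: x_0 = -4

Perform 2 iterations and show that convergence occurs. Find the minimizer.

f(x) = x^2 + 3x + 1, f'(x) = 2x + (3), f''(x) = 2
Step 1: f'(-4) = -5, x_1 = -4 - -5/2 = -3/2
Step 2: f'(-3/2) = 0, x_2 = -3/2 (converged)
Newton's method converges in 1 step for quadratics.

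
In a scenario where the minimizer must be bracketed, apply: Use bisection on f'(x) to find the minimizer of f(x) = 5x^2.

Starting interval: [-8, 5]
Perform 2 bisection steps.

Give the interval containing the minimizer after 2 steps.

Finding critical point of f(x) = 5x^2 using bisection on f'(x) = 10x + 0.
f'(x) = 0 when x = 0.
Starting interval: [-8, 5]
Step 1: mid = -3/2, f'(mid) = -15, new interval = [-3/2, 5]
Step 2: mid = 7/4, f'(mid) = 35/2, new interval = [-3/2, 7/4]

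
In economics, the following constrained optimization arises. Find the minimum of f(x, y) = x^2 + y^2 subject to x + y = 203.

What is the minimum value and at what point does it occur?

Substitute y = 203 - x into f(x,y) = x^2 + y^2:
g(x) = x^2 + (203 - x)^2 = 2x^2 - 406x + 41209
g'(x) = 4x - 406 = 0  =>  x = 203/2
y = 203 - 203/2 = 203/2
Minimum value = (203/2)^2 + (203/2)^2 = 41209/2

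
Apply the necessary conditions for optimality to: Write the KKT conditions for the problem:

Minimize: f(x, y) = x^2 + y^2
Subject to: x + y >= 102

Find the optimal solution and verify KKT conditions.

KKT conditions for min x^2 + y^2 s.t. x + y >= 102:
Stationarity: 2x = mu, 2y = mu
So x = y = mu/2.
Complementary slackness: mu*(x + y - 102) = 0
Primal feasibility: x + y >= 102; dual feasibility: mu >= 0
If mu = 0 then x = y = 0, but 0 + 0 < 102 is infeasible, so the constraint is active.
Constraint active: x + y = 2*(mu/2) = 102 => mu = 102
x = y = 51, f = 5202
Verify: stationarity 2*51 = 102 = mu; primal 51 + 51 = 102 >= 102; dual mu = 102 >= 0; complementary slackness 102*(102 - 102) = 0. All KKT conditions hold.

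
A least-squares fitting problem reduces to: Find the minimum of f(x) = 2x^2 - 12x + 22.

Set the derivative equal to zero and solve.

f(x) = 2x^2 - 12x + 22
f'(x) = 4x + (-12) = 0
x = 12/4 = 3
f(3) = 4
Since f''(x) = 4 > 0, this is a minimum.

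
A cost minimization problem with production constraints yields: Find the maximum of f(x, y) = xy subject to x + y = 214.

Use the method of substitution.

Substitute y = 214 - x into f(x,y) = xy:
g(x) = x(214 - x) = 214x - x^2
g'(x) = 214 - 2x = 0  =>  x = 107
y = 214 - 107 = 107
Maximum value = 107 * 107 = 11449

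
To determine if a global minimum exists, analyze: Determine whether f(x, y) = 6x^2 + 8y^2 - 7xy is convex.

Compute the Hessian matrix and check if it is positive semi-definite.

f(x,y) = 6x^2 + 8y^2 - 7xy
Hessian H = [[12, -7], [-7, 16]]
trace(H) = 28, det(H) = 143
Eigenvalues: (28 +/- sqrt(212)) / 2 = 21.28, 6.72
Since both eigenvalues > 0, f is convex.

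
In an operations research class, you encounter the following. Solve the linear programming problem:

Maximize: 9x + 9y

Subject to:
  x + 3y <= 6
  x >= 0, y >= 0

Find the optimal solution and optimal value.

The feasible region has vertices at [(0, 0), (6, 0), (0, 2)].
Checking objective 9x + 9y at each vertex:
  (0, 0): 9*0 + 9*0 = 0
  (6, 0): 9*6 + 9*0 = 54
  (0, 2): 9*0 + 9*2 = 18
Maximum is 54 at (6, 0).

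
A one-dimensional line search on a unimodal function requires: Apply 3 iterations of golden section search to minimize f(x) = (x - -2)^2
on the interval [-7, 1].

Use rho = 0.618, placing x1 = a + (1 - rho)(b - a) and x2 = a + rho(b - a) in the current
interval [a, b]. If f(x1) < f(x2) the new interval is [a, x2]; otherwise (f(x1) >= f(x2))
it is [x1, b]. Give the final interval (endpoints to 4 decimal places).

Golden section search for min of f(x) = (x - -2)^2 on [-7, 1].
Each step: x1 = a + (1 - rho)(b - a), x2 = a + rho(b - a); if f(x1) < f(x2) keep [a, x2], otherwise keep [x1, b].
Step 1: [-7.0000, 1.0000], x1=-3.9440 (f=3.7791), x2=-2.0560 (f=0.0031); f(x1) > f(x2) => keep [-3.9440, 1.0000]
Step 2: [-3.9440, 1.0000], x1=-2.0554 (f=0.0031), x2=-0.8886 (f=1.2352); f(x1) < f(x2) => keep [-3.9440, -0.8886]
Step 3: [-3.9440, -0.8886], x1=-2.7768 (f=0.6035), x2=-2.0558 (f=0.0031); f(x1) > f(x2) => keep [-2.7768, -0.8886]
Final interval: [-2.7768, -0.8886]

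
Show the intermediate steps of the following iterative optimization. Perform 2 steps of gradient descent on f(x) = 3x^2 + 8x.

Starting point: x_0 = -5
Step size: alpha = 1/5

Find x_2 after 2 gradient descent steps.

f(x) = 3x^2 + 8x, f'(x) = 6x + (8)
Step 1: f'(-5) = -22, x_1 = -5 - 1/5 * -22 = -3/5
Step 2: f'(-3/5) = 22/5, x_2 = -3/5 - 1/5 * 22/5 = -37/25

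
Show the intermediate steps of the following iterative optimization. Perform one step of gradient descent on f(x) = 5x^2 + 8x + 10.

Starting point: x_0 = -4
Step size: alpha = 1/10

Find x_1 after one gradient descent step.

f(x) = 5x^2 + 8x + 10
f'(x) = 10x + 8
f'(-4) = 10*-4 + (8) = -32
x_1 = x_0 - alpha * f'(x_0) = -4 - 1/10 * -32 = -4/5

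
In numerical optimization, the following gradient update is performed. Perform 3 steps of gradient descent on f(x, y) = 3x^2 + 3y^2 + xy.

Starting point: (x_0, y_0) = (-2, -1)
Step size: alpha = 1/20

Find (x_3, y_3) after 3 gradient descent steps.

f(x,y) = 3x^2 + 3y^2 + xy
grad_x = 6x + 1y, grad_y = 6y + 1x
Step 1: grad = (-13, -8), (-27/20, -3/5)
Step 2: grad = (-87/10, -99/20), (-183/200, -141/400)
Step 3: grad = (-2337/400, -303/100), (-4983/8000, -201/1000)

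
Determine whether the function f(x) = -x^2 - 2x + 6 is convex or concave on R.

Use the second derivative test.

f(x) = -x^2 - 2x + 6
f'(x) = -2x - 2
f''(x) = -2
Since f''(x) = -2 < 0 for all x, f is concave on R.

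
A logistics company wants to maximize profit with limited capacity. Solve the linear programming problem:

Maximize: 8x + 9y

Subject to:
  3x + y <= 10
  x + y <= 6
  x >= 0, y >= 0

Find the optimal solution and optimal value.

Feasible vertices: (0, 0), (0, 6), (2, 4), (10/3, 0)
Objective 8x + 9y at each:
  (0, 0): 0
  (0, 6): 54
  (2, 4): 52
  (10/3, 0): 80/3
Maximum is 54 at (0, 6).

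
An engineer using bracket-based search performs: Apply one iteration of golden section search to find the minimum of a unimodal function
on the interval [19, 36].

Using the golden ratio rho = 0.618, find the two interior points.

Golden section search on [19, 36].
Golden ratio rho = 0.618 (approx).
Interior points:
  x_1 = 19 + (1-0.618)*17 = 25.4940
  x_2 = 19 + 0.618*17 = 29.5060
Compare f(x_1) and f(x_2) to determine which subinterval to keep.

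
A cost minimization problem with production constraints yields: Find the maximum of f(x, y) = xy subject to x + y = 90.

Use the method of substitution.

Substitute y = 90 - x into f(x,y) = xy:
g(x) = x(90 - x) = 90x - x^2
g'(x) = 90 - 2x = 0  =>  x = 45
y = 90 - 45 = 45
Maximum value = 45 * 45 = 2025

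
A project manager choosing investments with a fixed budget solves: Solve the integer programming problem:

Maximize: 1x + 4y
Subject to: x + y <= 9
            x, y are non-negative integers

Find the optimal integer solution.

Objective: 1x + 4y, constraint: x + y <= 9
Coefficient of y is 4 > coefficient of x is 1, so allocate the entire budget to y.
Optimal: x = 0, y = 9, value = 36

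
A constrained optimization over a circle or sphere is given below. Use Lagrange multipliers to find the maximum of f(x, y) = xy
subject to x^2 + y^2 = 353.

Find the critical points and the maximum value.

Lagrange conditions: y = 2*lambda*x and x = 2*lambda*y
If x = 0 then y = 0, violating the constraint, so x, y != 0.
Dividing: y/x = x/y => x^2 = y^2 => y = x or y = -x
Constraint: 2x^2 = 353 => x^2 = 353/2 => x = +/-sqrt(353/2)
Critical points: (sqrt(353/2), sqrt(353/2)), (-sqrt(353/2), -sqrt(353/2)), (sqrt(353/2), -sqrt(353/2)), (-sqrt(353/2), sqrt(353/2))
  y = x:  xy = x^2 = 353/2  at (sqrt(353/2), sqrt(353/2)) and (-sqrt(353/2), -sqrt(353/2))
  y = -x: xy = -x^2 = -353/2 at (sqrt(353/2), -sqrt(353/2)) and (-sqrt(353/2), sqrt(353/2))
Maximum xy = 353/2 at (sqrt(353/2), sqrt(353/2)) and (-sqrt(353/2), -sqrt(353/2))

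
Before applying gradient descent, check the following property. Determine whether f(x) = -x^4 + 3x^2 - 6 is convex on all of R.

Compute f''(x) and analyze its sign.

f(x) = -x^4 + 3x^2 - 6
f'(x) = -4x^3 + 6x
f''(x) = -12x^2 + 6
f''(x) = -12x^2 + 6 -> -inf as |x| -> inf
Therefore, f is not globally convex on R.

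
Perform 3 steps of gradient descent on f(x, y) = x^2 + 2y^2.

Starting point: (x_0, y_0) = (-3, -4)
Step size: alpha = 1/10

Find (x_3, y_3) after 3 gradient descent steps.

f(x,y) = x^2 + 2y^2
grad_x = 2x + 0y, grad_y = 4y + 0x
Step 1: grad = (-6, -16), (-12/5, -12/5)
Step 2: grad = (-24/5, -48/5), (-48/25, -36/25)
Step 3: grad = (-96/25, -144/25), (-192/125, -108/125)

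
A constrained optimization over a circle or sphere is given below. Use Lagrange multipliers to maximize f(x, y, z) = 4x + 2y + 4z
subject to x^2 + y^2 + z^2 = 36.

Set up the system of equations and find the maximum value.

Lagrange conditions: 4 = 2*lambda*x, 2 = 2*lambda*y, 4 = 2*lambda*z
So x:4 = y:2 = z:4, i.e. x = 4t, y = 2t, z = 4t
Constraint: t^2*(4^2 + 2^2 + 4^2) = 36
  t^2 * 36 = 36  =>  t = sqrt(1)
Maximum = 4*4t + 2*2t + 4*4t = 36*sqrt(1) = 36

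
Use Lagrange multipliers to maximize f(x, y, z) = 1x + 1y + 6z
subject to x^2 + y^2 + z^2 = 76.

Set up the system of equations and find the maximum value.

Lagrange conditions: 1 = 2*lambda*x, 1 = 2*lambda*y, 6 = 2*lambda*z
So x:1 = y:1 = z:6, i.e. x = 1t, y = 1t, z = 6t
Constraint: t^2*(1^2 + 1^2 + 6^2) = 76
  t^2 * 38 = 76  =>  t = sqrt(2)
Maximum = 1*1t + 1*1t + 6*6t = 38*sqrt(2) = sqrt(2888)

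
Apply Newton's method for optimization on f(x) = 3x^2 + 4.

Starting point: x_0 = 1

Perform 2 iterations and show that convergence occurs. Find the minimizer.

f(x) = 3x^2 + 4, f'(x) = 6x + (0), f''(x) = 6
Step 1: f'(1) = 6, x_1 = 1 - 6/6 = 0
Step 2: f'(0) = 0, x_2 = 0 (converged)
Newton's method converges in 1 step for quadratics.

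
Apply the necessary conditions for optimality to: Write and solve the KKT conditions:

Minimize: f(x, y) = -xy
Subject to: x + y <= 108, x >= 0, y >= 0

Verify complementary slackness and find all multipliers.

Problem: min -xy s.t. x + y <= 108 (multiplier lambda), x >= 0 (mu_x), y >= 0 (mu_y)
KKT stationarity: -y + lambda - mu_x = 0, -x + lambda - mu_y = 0, with lambda, mu_x, mu_y >= 0
Complementary slackness: lambda*(x + y - 108) = 0, mu_x*x = 0, mu_y*y = 0
If lambda = 0: y = -mu_x <= 0 and x = -mu_y <= 0 force x = y = 0 with f = 0; but x = y = 54 is feasible with f = -2916 < 0, so this is not the minimum. Hence lambda > 0 and x + y = 108.
Try x > 0, y > 0 (so mu_x = mu_y = 0): y = lambda, x = lambda => x = y = lambda
x + y = 108 => 2*lambda = 108 => lambda = 54
x* = y* = 54 > 0, consistent with mu_x = mu_y = 0.
(Any feasible point with x = 0 or y = 0 has f = 0 > -2916, so the minimum is not on those boundaries.)
min(-xy) = -2916 (i.e. max xy = 2916)
Multipliers: lambda = 54, mu_x = 0, mu_y = 0
Complementary slackness: lambda*(x + y - 108) = 54*(54 + 54 - 108) = 0, mu_x*x = 0*54 = 0, mu_y*y = 0*54 = 0. Satisfied.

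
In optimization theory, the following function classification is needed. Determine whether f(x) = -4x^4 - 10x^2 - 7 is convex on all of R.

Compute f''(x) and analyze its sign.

f(x) = -4x^4 - 10x^2 - 7
f'(x) = -16x^3 + -20x
f''(x) = -48x^2 + -20
f''(x) = -48x^2 + -20 <= -20 < 0 for all x
Therefore, f is concave on R.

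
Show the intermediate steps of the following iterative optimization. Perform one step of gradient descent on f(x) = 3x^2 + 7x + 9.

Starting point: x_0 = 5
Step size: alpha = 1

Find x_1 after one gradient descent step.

f(x) = 3x^2 + 7x + 9
f'(x) = 6x + 7
f'(5) = 6*5 + (7) = 37
x_1 = x_0 - alpha * f'(x_0) = 5 - 1 * 37 = -32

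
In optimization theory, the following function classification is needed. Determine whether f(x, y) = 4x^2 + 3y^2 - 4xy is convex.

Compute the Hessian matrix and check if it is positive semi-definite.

f(x,y) = 4x^2 + 3y^2 - 4xy
Hessian H = [[8, -4], [-4, 6]]
trace(H) = 14, det(H) = 32
Eigenvalues: (14 +/- sqrt(68)) / 2 = 11.12, 2.877
Since both eigenvalues > 0, f is convex.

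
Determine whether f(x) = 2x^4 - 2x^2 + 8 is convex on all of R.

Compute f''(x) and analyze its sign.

f(x) = 2x^4 - 2x^2 + 8
f'(x) = 8x^3 + -4x
f''(x) = 24x^2 + -4
f''(0) = -4 < 0, so not convex near x = 0
Therefore, f is not globally convex on R.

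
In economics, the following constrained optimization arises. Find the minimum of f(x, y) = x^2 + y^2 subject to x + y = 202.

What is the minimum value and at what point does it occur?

Substitute y = 202 - x into f(x,y) = x^2 + y^2:
g(x) = x^2 + (202 - x)^2 = 2x^2 - 404x + 40804
g'(x) = 4x - 404 = 0  =>  x = 101
y = 202 - 101 = 101
Minimum value = 101^2 + 101^2 = 20402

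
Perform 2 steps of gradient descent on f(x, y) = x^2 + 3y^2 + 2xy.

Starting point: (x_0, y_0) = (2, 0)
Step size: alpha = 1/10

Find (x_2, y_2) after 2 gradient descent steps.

f(x,y) = x^2 + 3y^2 + 2xy
grad_x = 2x + 2y, grad_y = 6y + 2x
Step 1: grad = (4, 4), (8/5, -2/5)
Step 2: grad = (12/5, 4/5), (34/25, -12/25)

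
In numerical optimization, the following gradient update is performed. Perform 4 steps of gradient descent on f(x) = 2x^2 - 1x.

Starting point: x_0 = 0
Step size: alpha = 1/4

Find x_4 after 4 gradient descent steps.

f(x) = 2x^2 - 1x, f'(x) = 4x + (-1)
Step 1: f'(0) = -1, x_1 = 0 - 1/4 * -1 = 1/4
Step 2: f'(1/4) = 0, x_2 = 1/4 - 1/4 * 0 = 1/4
Step 3: f'(1/4) = 0, x_3 = 1/4 - 1/4 * 0 = 1/4
Step 4: f'(1/4) = 0, x_4 = 1/4 - 1/4 * 0 = 1/4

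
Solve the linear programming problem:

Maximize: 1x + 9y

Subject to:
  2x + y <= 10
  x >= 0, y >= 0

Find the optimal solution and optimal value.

The feasible region has vertices at [(0, 0), (5, 0), (0, 10)].
Checking objective 1x + 9y at each vertex:
  (0, 0): 1*0 + 9*0 = 0
  (5, 0): 1*5 + 9*0 = 5
  (0, 10): 1*0 + 9*10 = 90
Maximum is 90 at (0, 10).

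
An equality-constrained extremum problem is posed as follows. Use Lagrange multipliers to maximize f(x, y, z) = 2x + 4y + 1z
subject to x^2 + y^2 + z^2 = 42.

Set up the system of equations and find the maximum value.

Lagrange conditions: 2 = 2*lambda*x, 4 = 2*lambda*y, 1 = 2*lambda*z
So x:2 = y:4 = z:1, i.e. x = 2t, y = 4t, z = 1t
Constraint: t^2*(2^2 + 4^2 + 1^2) = 42
  t^2 * 21 = 42  =>  t = sqrt(2)
Maximum = 2*2t + 4*4t + 1*1t = 21*sqrt(2) = sqrt(882)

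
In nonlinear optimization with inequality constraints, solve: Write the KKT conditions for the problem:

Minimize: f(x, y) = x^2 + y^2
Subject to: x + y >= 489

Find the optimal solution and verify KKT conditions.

KKT conditions for min x^2 + y^2 s.t. x + y >= 489:
Stationarity: 2x = mu, 2y = mu
So x = y = mu/2.
Complementary slackness: mu*(x + y - 489) = 0
Primal feasibility: x + y >= 489; dual feasibility: mu >= 0
If mu = 0 then x = y = 0, but 0 + 0 < 489 is infeasible, so the constraint is active.
Constraint active: x + y = 2*(mu/2) = 489 => mu = 489
x = y = 489/2, f = 239121/2
Verify: stationarity 2*(489/2) = 489 = mu; primal 489/2 + 489/2 = 489 >= 489; dual mu = 489 >= 0; complementary slackness 489*(489 - 489) = 0. All KKT conditions hold.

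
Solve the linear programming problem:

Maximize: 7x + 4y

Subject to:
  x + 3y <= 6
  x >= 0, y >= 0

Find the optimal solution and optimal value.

The feasible region has vertices at [(0, 0), (6, 0), (0, 2)].
Checking objective 7x + 4y at each vertex:
  (0, 0): 7*0 + 4*0 = 0
  (6, 0): 7*6 + 4*0 = 42
  (0, 2): 7*0 + 4*2 = 8
Maximum is 42 at (6, 0).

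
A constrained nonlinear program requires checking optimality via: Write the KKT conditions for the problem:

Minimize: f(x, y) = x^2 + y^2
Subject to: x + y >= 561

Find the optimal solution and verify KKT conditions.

KKT conditions for min x^2 + y^2 s.t. x + y >= 561:
Stationarity: 2x = mu, 2y = mu
So x = y = mu/2.
Complementary slackness: mu*(x + y - 561) = 0
Primal feasibility: x + y >= 561; dual feasibility: mu >= 0
If mu = 0 then x = y = 0, but 0 + 0 < 561 is infeasible, so the constraint is active.
Constraint active: x + y = 2*(mu/2) = 561 => mu = 561
x = y = 561/2, f = 314721/2
Verify: stationarity 2*(561/2) = 561 = mu; primal 561/2 + 561/2 = 561 >= 561; dual mu = 561 >= 0; complementary slackness 561*(561 - 561) = 0. All KKT conditions hold.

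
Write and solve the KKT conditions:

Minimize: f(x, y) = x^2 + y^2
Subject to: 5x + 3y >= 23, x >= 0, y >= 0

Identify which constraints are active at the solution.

KKT conditions for min x^2 + y^2 s.t. 5x + 3y >= 23, x >= 0, y >= 0:
Stationarity: 2x = mu*5 + mu_x, 2y = mu*3 + mu_y, with mu, mu_x, mu_y >= 0
Complementary slackness: mu*(5x + 3y - 23) = 0, mu_x*x = 0, mu_y*y = 0
(0, 0) is infeasible (5*0 + 3*0 < 23), so if mu = 0 stationarity would force x = mu_x/2 >= 0, y = mu_y/2 >= 0 with mu_x*x = mu_y*y = 0, i.e. x = y = 0: contradiction. Hence mu > 0 and 5x + 3y = 23 is active.
Try x > 0, y > 0 (so mu_x = mu_y = 0): x = 5*mu/2, y = 3*mu/2
Substitute: 5*(5*mu/2) + 3*(3*mu/2) = 23
  mu*34/2 = 23 => mu = 23/17
x* = 115/34 > 0, y* = 69/34 > 0, consistent with mu_x = mu_y = 0.
f is convex and the constraints are linear, so this KKT point is the global minimum.
f* = 529/34
Active constraints: 5x + 3y >= 23 (holds with equality, mu = 23/17 > 0); x >= 0 and y >= 0 are inactive (mu_x = mu_y = 0).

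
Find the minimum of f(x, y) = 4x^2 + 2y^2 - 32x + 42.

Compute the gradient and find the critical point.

f(x,y) = 4x^2 + 2y^2 - 32x + 42
df/dx = 8x + (-32) = 0  =>  x = 4
df/dy = 4y + (0) = 0  =>  y = 0
f(4, 0) = 4*(4)^2 + 2*(0)^2 + -32*(4) + 42 = -22
Hessian is diagonal with entries 8, 4 > 0, so this is a minimum.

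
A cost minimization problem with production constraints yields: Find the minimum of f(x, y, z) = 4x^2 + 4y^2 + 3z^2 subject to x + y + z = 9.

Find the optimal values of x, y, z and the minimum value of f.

Using Lagrange multipliers on f = 4x^2 + 4y^2 + 3z^2 with constraint x + y + z = 9:
Conditions: 2*4*x = lambda, 2*4*y = lambda, 2*3*z = lambda
So x = lambda/8, y = lambda/8, z = lambda/6
Substituting into constraint: lambda * (5/12) = 9
lambda = 108/5
x = 27/10, y = 27/10, z = 18/5
Minimum value = 486/5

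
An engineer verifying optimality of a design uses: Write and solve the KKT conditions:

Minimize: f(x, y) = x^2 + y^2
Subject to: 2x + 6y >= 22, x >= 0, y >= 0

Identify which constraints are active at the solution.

KKT conditions for min x^2 + y^2 s.t. 2x + 6y >= 22, x >= 0, y >= 0:
Stationarity: 2x = mu*2 + mu_x, 2y = mu*6 + mu_y, with mu, mu_x, mu_y >= 0
Complementary slackness: mu*(2x + 6y - 22) = 0, mu_x*x = 0, mu_y*y = 0
(0, 0) is infeasible (2*0 + 6*0 < 22), so if mu = 0 stationarity would force x = mu_x/2 >= 0, y = mu_y/2 >= 0 with mu_x*x = mu_y*y = 0, i.e. x = y = 0: contradiction. Hence mu > 0 and 2x + 6y = 22 is active.
Try x > 0, y > 0 (so mu_x = mu_y = 0): x = 2*mu/2, y = 6*mu/2
Substitute: 2*(2*mu/2) + 6*(6*mu/2) = 22
  mu*40/2 = 22 => mu = 11/10
x* = 11/10 > 0, y* = 33/10 > 0, consistent with mu_x = mu_y = 0.
f is convex and the constraints are linear, so this KKT point is the global minimum.
f* = 121/10
Active constraints: 2x + 6y >= 22 (holds with equality, mu = 11/10 > 0); x >= 0 and y >= 0 are inactive (mu_x = mu_y = 0).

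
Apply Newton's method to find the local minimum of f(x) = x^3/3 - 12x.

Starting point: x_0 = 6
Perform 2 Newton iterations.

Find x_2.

f(x) = x^3/3 - 12x
f'(x) = x^2 - 12, f''(x) = 2x
Newton update: x_{n+1} = x_n - (x_n^2 - 12)/(2*x_n)
Step 1: x_0 = 6, f'=24, f''=12, x_1 = 4
Step 2: x_1 = 4, f'=4, f''=8, x_2 = 7/2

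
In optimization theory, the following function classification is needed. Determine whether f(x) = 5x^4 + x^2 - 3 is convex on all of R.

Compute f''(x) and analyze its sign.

f(x) = 5x^4 + x^2 - 3
f'(x) = 20x^3 + 2x
f''(x) = 60x^2 + 2
f''(x) = 60x^2 + 2 >= 2 > 0 for all x
Therefore, f is convex on R.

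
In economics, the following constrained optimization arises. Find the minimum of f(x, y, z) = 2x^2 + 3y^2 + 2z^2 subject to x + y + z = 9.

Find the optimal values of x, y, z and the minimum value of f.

Using Lagrange multipliers on f = 2x^2 + 3y^2 + 2z^2 with constraint x + y + z = 9:
Conditions: 2*2*x = lambda, 2*3*y = lambda, 2*2*z = lambda
So x = lambda/4, y = lambda/6, z = lambda/4
Substituting into constraint: lambda * (2/3) = 9
lambda = 27/2
x = 27/8, y = 9/4, z = 27/8
Minimum value = 243/4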